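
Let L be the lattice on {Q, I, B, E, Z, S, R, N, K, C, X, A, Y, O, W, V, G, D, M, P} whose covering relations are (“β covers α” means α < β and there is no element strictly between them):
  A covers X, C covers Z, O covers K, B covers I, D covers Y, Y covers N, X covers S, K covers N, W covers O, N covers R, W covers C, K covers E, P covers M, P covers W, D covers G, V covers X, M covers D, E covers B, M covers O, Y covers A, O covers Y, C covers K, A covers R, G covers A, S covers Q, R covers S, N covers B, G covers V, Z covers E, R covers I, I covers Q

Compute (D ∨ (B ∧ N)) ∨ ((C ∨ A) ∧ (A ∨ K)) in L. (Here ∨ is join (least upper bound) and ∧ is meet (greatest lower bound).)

M

B ∧ N = B
D ∨ B = D
C ∨ A = W
A ∨ K = O
W ∧ O = O
D ∨ O = M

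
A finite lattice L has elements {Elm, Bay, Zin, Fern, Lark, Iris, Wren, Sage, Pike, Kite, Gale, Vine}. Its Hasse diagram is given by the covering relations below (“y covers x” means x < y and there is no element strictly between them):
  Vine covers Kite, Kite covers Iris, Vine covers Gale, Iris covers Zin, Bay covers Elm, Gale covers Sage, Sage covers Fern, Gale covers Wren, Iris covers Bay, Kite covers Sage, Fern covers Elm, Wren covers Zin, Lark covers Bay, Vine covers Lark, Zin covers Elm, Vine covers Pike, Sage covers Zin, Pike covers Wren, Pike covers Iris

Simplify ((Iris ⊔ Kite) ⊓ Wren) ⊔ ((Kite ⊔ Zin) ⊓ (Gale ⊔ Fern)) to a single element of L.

Sage

Iris ∨ Kite = Kite
Kite ∧ Wren = Zin
Kite ∨ Zin = Kite
Gale ∨ Fern = Gale
Kite ∧ Gale = Sage
Zin ∨ Sage = Sage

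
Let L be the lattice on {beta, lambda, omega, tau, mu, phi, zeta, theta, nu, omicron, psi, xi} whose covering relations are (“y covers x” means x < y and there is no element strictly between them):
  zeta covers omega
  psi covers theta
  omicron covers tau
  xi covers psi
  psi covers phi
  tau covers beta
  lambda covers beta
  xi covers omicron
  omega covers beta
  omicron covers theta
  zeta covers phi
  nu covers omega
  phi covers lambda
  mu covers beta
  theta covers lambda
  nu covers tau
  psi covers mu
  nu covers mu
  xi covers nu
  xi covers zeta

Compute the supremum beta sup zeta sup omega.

Common upper bounds of {beta, zeta, omega}: xi, zeta.
The least among these is zeta.

zeta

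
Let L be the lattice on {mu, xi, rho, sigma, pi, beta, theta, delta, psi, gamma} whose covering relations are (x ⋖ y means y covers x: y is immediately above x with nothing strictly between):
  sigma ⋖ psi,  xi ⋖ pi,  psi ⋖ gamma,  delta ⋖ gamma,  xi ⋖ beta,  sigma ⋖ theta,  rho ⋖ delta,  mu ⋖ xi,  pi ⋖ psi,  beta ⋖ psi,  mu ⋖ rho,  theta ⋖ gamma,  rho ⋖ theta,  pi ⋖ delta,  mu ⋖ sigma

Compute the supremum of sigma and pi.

Common upper bounds of {sigma, pi}: gamma, psi.
The least among these is psi.

psi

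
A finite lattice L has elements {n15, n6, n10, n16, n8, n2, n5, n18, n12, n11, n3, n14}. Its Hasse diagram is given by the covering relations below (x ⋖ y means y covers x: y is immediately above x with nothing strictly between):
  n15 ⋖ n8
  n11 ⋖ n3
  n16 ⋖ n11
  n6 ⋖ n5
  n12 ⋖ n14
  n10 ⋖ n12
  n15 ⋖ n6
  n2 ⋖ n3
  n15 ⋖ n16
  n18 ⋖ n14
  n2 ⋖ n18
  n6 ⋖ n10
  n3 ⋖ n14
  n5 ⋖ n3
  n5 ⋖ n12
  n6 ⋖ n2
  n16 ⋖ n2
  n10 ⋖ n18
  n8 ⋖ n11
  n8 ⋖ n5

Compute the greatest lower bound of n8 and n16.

Common lower bounds of {n8, n16}: n15.
The greatest among these is n15.

n15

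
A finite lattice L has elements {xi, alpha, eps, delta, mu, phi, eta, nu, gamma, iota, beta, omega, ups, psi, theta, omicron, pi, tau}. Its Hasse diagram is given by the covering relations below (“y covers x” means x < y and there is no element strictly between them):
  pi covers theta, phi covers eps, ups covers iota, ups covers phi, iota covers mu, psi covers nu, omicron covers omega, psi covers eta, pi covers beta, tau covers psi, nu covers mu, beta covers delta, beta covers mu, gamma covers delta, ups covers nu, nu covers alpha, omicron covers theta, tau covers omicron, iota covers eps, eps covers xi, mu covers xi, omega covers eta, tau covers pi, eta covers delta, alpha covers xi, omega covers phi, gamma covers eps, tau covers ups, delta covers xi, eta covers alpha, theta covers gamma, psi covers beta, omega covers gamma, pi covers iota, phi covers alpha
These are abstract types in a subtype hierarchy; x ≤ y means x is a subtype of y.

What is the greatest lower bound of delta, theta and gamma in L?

Common lower bounds of {delta, theta, gamma}: delta, xi.
The greatest among these is delta.

delta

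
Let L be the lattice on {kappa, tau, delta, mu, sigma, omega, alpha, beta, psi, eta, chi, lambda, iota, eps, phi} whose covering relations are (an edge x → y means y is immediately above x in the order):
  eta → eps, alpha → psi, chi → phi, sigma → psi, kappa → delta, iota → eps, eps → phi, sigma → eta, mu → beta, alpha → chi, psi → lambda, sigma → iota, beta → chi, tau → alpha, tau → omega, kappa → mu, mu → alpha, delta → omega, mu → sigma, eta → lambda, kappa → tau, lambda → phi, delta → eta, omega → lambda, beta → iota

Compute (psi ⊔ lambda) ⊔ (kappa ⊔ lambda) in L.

lambda

psi ∨ lambda = lambda
kappa ∨ lambda = lambda
lambda ∨ lambda = lambda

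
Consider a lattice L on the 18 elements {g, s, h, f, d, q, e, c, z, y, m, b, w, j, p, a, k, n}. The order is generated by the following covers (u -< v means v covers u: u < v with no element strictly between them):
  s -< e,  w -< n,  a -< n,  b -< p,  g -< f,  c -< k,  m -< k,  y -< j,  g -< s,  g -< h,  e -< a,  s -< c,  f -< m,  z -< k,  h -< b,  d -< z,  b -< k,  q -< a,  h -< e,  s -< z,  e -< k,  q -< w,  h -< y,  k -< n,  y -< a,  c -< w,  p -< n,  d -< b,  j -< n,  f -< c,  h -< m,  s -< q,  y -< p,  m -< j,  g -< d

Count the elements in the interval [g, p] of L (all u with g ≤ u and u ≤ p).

6

The interval [g, p] = {b, d, g, h, p, y}, which has 6 elements.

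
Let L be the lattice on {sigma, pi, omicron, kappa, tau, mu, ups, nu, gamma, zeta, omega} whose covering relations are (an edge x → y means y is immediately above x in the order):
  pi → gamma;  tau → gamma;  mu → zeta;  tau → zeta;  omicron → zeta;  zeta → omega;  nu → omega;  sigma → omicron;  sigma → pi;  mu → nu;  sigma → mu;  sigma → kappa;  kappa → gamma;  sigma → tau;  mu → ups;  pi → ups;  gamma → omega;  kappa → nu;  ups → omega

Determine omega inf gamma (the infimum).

Common lower bounds of {omega, gamma}: gamma, kappa, pi, sigma, tau.
The greatest among these is gamma.

gamma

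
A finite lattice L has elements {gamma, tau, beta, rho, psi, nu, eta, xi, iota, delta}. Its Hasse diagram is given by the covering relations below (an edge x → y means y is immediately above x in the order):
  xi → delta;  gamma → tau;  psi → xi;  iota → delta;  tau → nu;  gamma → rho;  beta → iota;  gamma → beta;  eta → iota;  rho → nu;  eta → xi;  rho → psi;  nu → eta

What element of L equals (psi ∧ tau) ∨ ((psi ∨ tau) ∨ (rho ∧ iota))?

xi

psi ∧ tau = gamma
psi ∨ tau = xi
rho ∧ iota = rho
xi ∨ rho = xi
gamma ∨ xi = xi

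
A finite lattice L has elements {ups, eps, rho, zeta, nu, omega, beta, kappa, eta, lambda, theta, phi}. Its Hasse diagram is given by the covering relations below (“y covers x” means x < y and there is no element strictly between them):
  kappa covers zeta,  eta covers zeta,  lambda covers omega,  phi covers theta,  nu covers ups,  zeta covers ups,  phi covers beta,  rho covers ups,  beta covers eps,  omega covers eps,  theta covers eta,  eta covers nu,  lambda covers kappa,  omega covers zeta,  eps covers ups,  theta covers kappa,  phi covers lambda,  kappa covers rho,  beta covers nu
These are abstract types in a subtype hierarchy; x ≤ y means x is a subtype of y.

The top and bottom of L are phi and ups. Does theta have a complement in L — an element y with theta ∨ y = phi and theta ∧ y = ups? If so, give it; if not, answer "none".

eps

Need y with theta ∨ y = phi and theta ∧ y = ups.
Checking each element gives: eps.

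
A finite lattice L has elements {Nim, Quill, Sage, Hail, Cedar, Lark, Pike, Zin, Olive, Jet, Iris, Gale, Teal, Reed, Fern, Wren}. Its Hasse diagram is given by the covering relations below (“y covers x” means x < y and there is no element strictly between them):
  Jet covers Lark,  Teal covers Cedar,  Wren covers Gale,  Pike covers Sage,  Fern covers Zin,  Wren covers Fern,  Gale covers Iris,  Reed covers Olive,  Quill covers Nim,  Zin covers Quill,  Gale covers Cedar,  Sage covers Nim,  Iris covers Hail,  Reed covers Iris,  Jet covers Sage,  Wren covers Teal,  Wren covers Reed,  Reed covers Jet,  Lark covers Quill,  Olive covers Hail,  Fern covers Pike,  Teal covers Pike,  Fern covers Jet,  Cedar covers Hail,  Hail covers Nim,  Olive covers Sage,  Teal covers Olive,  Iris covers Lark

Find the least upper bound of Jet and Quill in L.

Jet

Common upper bounds of {Jet, Quill}: Fern, Jet, Reed, Wren.
The least among these is Jet.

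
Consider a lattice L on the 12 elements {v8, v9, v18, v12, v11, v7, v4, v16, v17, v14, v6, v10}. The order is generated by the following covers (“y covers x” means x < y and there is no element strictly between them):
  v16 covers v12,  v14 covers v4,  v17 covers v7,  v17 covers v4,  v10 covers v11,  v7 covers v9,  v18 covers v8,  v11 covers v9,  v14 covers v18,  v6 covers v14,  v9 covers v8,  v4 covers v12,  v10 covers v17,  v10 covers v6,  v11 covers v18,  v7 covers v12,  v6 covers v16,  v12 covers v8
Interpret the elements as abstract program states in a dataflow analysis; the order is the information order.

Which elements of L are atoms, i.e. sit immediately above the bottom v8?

The atoms are exactly the elements that cover v8: v12, v18, v9.

v12, v18, v9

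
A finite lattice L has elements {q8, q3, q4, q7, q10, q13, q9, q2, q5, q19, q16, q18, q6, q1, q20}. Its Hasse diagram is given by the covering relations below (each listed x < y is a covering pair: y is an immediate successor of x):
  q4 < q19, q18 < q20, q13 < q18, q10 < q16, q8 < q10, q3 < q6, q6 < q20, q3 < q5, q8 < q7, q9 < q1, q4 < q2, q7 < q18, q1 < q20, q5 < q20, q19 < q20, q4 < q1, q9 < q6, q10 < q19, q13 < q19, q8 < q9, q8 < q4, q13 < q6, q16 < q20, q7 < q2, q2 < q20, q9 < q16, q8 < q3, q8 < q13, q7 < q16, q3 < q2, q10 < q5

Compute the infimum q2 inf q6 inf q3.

Common lower bounds of {q2, q6, q3}: q3, q8.
The greatest among these is q3.

q3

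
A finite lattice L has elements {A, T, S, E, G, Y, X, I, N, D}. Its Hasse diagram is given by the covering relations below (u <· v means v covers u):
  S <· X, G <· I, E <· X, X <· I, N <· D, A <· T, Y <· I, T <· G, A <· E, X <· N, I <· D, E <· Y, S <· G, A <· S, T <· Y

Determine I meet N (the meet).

X

Common lower bounds of {I, N}: A, E, S, X.
The greatest among these is X.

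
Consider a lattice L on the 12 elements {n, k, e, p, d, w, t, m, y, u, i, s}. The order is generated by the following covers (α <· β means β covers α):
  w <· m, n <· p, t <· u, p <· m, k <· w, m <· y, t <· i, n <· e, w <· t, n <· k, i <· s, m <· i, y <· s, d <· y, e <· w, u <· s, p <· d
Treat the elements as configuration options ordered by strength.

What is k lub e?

Common upper bounds of {k, e}: i, m, s, t, u, w, y.
The least among these is w.

w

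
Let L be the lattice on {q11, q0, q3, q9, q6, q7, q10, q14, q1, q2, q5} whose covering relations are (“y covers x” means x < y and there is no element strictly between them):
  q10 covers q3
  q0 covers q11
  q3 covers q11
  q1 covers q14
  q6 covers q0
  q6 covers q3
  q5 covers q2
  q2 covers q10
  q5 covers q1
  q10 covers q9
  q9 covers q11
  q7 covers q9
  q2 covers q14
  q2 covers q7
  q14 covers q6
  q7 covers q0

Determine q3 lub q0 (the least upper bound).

q6

Common upper bounds of {q3, q0}: q1, q14, q2, q5, q6.
The least among these is q6.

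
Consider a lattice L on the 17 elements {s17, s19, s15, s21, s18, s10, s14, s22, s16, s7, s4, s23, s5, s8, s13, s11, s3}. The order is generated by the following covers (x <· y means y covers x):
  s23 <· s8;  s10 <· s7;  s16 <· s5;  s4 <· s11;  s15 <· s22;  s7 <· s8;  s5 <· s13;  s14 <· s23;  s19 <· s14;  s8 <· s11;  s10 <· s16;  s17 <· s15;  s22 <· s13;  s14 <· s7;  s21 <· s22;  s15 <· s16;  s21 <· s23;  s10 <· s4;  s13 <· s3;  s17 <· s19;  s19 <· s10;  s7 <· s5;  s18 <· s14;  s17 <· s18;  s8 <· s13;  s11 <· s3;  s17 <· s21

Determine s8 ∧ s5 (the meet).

s7

Common lower bounds of {s8, s5}: s10, s14, s17, s18, s19, s7.
The greatest among these is s7.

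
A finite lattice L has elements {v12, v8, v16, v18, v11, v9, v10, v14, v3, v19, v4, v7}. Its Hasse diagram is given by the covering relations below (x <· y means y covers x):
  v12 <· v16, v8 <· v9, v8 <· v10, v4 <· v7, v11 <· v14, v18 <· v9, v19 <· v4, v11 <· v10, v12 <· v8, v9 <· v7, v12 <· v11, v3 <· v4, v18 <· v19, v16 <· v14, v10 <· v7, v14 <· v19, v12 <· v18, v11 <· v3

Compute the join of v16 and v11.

v14

Common upper bounds of {v16, v11}: v14, v19, v4, v7.
The least among these is v14.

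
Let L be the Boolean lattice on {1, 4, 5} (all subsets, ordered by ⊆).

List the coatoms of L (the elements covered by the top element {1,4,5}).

The coatoms are exactly the elements covered by {1,4,5}: {1,4}, {1,5}, {4,5}.

{1,4}, {1,5}, {4,5}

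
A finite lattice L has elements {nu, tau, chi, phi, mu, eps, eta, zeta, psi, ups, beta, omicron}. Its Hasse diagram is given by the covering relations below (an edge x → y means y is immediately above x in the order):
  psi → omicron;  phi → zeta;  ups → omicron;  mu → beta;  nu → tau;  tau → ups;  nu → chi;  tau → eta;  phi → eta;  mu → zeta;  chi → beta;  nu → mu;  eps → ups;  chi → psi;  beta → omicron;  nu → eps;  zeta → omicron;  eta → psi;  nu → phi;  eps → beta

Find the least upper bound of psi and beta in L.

omicron

Common upper bounds of {psi, beta}: omicron.
The least among these is omicron.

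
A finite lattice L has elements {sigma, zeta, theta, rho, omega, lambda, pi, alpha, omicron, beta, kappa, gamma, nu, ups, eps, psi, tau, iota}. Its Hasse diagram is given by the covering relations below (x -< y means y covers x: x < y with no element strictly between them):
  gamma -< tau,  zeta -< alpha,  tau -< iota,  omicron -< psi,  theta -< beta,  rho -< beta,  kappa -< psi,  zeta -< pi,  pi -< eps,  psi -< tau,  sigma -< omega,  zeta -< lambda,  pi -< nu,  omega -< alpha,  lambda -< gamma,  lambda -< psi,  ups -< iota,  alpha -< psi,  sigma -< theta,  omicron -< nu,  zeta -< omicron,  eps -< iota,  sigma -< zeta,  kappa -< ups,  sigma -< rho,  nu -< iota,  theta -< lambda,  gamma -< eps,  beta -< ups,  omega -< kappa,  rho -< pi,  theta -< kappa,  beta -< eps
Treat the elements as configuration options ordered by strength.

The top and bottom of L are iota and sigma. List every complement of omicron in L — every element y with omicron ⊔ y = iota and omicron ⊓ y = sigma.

Need y with omicron ∨ y = iota and omicron ∧ y = sigma.
Checking each element gives: beta, ups.

beta, ups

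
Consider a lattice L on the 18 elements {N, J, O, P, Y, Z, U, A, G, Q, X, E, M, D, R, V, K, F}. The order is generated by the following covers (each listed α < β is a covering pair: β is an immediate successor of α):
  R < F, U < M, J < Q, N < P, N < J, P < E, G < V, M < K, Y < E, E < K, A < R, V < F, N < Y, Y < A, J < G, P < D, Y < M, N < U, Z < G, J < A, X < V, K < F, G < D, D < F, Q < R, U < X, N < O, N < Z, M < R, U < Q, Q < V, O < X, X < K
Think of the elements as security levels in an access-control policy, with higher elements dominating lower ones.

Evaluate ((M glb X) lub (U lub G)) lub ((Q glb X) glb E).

M ∧ X = U
U ∨ G = V
U ∨ V = V
Q ∧ X = U
U ∧ E = N
V ∨ N = V

V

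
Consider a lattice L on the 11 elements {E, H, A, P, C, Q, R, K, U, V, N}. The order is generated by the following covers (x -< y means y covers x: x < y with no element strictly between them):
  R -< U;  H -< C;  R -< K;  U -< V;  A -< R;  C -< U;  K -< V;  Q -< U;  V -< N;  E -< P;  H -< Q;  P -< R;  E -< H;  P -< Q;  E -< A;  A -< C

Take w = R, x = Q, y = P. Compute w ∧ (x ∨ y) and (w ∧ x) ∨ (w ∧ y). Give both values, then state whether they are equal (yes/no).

P; P; yes

x ∨ y = Q, so w ∧ (x ∨ y) = R ∧ Q = P.
w ∧ x = P and w ∧ y = P, so (w ∧ x) ∨ (w ∧ y) = P ∨ P = P.
Equal: yes.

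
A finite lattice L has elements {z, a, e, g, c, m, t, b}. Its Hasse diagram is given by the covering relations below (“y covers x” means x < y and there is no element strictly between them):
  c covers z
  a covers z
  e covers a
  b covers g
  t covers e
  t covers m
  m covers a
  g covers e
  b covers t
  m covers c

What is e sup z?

e

Common upper bounds of {e, z}: b, e, g, t.
The least among these is e.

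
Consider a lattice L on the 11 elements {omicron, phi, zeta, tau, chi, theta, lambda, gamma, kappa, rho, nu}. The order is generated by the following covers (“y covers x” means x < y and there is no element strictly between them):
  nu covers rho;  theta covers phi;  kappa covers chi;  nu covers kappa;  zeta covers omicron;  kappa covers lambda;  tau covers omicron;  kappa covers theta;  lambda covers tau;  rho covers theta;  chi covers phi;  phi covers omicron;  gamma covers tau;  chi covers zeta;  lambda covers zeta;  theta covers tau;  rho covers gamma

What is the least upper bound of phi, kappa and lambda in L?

Common upper bounds of {phi, kappa, lambda}: kappa, nu.
The least among these is kappa.

kappa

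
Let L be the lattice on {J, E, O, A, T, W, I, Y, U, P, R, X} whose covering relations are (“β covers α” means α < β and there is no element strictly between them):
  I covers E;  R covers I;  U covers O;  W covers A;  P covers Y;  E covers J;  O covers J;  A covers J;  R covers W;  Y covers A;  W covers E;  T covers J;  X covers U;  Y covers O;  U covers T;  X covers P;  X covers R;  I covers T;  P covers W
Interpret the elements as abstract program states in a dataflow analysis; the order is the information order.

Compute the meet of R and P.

Common lower bounds of {R, P}: A, E, J, W.
The greatest among these is W.

W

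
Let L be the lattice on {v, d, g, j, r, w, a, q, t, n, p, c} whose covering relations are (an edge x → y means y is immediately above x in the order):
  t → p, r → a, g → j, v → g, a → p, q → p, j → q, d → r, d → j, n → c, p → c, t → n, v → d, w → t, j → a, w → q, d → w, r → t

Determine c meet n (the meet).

Common lower bounds of {c, n}: d, n, r, t, v, w.
The greatest among these is n.

n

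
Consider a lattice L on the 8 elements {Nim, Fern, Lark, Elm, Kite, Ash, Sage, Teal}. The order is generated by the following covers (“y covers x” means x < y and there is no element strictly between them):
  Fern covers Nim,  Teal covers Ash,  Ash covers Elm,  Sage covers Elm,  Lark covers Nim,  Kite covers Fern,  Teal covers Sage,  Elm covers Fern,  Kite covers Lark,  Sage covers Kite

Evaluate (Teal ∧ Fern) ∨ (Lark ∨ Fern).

Teal ∧ Fern = Fern
Lark ∨ Fern = Kite
Fern ∨ Kite = Kite

Kite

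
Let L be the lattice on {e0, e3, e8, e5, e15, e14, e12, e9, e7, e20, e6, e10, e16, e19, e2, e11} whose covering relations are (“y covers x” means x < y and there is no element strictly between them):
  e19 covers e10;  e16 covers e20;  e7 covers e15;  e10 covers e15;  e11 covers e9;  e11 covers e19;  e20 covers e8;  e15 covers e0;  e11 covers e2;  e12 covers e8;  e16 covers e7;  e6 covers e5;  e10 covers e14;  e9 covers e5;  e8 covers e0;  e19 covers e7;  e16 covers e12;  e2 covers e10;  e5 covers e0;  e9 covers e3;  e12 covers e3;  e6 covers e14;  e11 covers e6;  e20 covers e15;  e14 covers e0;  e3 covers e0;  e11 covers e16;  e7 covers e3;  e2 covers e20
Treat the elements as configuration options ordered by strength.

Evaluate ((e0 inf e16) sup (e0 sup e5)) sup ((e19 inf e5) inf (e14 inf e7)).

e5

e0 ∧ e16 = e0
e0 ∨ e5 = e5
e0 ∨ e5 = e5
e19 ∧ e5 = e0
e14 ∧ e7 = e0
e0 ∧ e0 = e0
e5 ∨ e0 = e5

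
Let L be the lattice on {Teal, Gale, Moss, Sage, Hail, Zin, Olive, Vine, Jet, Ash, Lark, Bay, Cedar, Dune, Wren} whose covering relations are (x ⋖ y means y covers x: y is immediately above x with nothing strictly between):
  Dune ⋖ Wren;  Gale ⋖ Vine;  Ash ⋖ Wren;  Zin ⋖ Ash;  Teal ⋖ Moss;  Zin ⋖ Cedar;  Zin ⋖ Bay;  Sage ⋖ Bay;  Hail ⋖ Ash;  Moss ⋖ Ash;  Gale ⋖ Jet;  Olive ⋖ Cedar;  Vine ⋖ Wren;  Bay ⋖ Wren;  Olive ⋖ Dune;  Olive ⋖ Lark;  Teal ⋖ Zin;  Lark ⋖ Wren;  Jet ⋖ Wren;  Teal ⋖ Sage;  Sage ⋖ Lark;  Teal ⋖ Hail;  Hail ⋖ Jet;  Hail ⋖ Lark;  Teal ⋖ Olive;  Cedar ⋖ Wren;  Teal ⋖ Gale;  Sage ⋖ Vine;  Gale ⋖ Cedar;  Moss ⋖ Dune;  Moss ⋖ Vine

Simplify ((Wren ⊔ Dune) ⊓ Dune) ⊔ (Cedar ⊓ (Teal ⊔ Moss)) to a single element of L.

Dune

Wren ∨ Dune = Wren
Wren ∧ Dune = Dune
Teal ∨ Moss = Moss
Cedar ∧ Moss = Teal
Dune ∨ Teal = Dune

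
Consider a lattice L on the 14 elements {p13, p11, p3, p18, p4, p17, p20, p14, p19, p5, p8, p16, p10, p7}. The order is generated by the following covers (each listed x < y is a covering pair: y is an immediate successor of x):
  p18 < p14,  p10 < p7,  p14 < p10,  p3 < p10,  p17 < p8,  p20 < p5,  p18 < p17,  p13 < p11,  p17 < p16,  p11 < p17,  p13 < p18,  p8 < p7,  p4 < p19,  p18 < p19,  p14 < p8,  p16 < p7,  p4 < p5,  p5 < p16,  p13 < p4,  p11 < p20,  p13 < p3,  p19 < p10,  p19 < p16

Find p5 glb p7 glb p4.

Common lower bounds of {p5, p7, p4}: p13, p4.
The greatest among these is p4.

p4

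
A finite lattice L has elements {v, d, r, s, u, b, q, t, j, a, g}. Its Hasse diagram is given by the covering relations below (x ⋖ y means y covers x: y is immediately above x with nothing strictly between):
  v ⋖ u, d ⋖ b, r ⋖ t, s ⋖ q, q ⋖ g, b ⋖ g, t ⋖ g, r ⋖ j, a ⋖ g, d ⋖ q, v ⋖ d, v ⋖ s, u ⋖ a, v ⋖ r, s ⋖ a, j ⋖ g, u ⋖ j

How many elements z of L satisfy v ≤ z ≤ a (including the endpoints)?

The interval [v, a] = {a, s, u, v}, which has 4 elements.

4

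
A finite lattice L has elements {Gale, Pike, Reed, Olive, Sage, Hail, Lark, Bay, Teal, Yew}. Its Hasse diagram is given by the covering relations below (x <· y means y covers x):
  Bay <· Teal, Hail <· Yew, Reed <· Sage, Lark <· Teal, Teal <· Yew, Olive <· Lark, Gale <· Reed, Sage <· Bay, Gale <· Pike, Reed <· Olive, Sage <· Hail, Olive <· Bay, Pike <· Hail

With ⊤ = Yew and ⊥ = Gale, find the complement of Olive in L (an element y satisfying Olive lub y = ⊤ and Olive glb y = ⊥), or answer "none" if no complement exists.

Need y with Olive ∨ y = Yew and Olive ∧ y = Gale.
Checking each element gives: Pike.

Pike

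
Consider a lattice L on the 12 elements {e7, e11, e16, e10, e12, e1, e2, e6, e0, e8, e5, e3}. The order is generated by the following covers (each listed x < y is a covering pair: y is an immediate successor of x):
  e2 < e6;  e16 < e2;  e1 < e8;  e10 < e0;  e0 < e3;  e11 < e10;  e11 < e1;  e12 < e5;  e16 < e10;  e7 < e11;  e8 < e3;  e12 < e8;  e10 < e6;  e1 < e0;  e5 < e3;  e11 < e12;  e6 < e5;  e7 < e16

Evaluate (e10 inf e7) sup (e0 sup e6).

e10 ∧ e7 = e7
e0 ∨ e6 = e3
e7 ∨ e3 = e3

e3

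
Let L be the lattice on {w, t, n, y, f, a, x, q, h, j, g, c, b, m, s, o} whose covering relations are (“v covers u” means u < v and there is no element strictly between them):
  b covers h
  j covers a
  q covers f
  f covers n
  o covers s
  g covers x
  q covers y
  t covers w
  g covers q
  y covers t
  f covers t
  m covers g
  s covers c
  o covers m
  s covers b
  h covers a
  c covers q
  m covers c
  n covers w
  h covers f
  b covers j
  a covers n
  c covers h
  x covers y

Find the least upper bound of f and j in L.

b

Common upper bounds of {f, j}: b, o, s.
The least among these is b.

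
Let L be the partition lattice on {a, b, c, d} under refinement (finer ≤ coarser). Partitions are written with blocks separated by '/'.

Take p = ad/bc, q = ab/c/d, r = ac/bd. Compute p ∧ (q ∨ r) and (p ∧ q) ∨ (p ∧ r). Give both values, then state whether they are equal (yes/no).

q ∨ r = abcd, so p ∧ (q ∨ r) = ad/bc ∧ abcd = ad/bc.
p ∧ q = a/b/c/d and p ∧ r = a/b/c/d, so (p ∧ q) ∨ (p ∧ r) = a/b/c/d ∨ a/b/c/d = a/b/c/d.
Equal: no.

ad/bc; a/b/c/d; no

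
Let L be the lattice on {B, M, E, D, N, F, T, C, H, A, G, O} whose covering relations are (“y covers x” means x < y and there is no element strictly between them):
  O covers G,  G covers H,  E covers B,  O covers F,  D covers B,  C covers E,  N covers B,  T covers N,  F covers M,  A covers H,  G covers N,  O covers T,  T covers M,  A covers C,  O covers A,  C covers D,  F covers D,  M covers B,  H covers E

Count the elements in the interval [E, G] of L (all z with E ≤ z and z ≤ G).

The interval [E, G] = {E, G, H}, which has 3 elements.

3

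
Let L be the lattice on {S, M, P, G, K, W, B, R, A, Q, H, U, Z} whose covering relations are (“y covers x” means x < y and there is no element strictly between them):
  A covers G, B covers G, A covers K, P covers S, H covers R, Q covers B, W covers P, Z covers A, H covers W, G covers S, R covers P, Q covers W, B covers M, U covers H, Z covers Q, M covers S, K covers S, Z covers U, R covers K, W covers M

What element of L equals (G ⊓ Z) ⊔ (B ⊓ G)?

G

G ∧ Z = G
B ∧ G = G
G ∨ G = G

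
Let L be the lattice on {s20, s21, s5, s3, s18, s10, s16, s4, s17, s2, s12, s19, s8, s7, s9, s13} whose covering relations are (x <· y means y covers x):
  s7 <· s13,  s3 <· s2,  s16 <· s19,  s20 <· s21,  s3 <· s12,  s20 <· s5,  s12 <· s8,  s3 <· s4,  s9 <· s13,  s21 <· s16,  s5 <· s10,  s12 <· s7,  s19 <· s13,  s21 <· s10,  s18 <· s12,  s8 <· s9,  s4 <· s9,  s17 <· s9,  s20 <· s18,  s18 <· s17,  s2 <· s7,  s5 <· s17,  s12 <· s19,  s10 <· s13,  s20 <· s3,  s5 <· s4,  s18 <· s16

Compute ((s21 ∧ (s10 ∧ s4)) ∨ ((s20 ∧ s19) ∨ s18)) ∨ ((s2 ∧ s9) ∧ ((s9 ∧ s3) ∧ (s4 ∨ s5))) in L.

s12

s10 ∧ s4 = s5
s21 ∧ s5 = s20
s20 ∧ s19 = s20
s20 ∨ s18 = s18
s20 ∨ s18 = s18
s2 ∧ s9 = s3
s9 ∧ s3 = s3
s4 ∨ s5 = s4
s3 ∧ s4 = s3
s3 ∧ s3 = s3
s18 ∨ s3 = s12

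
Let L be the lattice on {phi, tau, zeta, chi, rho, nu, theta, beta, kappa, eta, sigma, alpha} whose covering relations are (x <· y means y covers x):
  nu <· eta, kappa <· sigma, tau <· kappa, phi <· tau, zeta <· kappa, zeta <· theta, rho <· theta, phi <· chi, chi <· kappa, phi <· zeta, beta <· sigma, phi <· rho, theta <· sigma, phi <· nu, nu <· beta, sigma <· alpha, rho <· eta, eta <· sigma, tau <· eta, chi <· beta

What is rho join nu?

eta

Common upper bounds of {rho, nu}: alpha, eta, sigma.
The least among these is eta.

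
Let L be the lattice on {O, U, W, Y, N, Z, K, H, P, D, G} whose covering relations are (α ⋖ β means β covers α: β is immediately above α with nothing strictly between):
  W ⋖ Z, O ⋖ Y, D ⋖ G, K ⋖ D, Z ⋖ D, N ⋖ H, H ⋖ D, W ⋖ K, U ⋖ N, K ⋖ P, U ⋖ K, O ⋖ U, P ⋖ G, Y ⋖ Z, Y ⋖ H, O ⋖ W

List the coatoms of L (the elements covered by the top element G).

The coatoms are exactly the elements covered by G: D, P.

D, P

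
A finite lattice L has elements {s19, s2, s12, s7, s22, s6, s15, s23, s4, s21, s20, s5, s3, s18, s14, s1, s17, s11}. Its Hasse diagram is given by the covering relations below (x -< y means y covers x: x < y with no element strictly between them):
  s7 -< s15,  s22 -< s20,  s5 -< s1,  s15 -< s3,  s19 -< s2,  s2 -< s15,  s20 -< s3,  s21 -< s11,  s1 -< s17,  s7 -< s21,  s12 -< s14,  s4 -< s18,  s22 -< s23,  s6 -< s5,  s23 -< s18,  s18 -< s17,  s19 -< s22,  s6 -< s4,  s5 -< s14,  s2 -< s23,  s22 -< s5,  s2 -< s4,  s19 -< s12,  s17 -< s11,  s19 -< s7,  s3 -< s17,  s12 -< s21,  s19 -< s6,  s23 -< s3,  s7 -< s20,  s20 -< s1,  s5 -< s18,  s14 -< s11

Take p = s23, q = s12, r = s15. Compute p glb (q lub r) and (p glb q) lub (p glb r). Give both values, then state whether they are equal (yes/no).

s23; s2; no

q lub r = s11, so p glb (q lub r) = s23 glb s11 = s23.
p glb q = s19 and p glb r = s2, so (p glb q) lub (p glb r) = s19 lub s2 = s2.
Equal: no.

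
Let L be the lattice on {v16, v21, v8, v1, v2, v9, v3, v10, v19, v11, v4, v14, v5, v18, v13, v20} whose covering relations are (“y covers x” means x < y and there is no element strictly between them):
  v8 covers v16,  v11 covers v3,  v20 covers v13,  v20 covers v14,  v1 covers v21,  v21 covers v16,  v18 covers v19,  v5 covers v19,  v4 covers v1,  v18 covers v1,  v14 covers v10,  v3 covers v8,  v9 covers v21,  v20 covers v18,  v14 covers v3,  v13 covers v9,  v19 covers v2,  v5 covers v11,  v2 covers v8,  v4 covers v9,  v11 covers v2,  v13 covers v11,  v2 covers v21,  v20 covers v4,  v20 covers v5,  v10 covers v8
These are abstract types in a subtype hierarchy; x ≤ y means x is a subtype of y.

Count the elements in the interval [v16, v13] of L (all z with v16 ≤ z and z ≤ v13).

The interval [v16, v13] = {v11, v13, v16, v2, v21, v3, v8, v9}, which has 8 elements.

8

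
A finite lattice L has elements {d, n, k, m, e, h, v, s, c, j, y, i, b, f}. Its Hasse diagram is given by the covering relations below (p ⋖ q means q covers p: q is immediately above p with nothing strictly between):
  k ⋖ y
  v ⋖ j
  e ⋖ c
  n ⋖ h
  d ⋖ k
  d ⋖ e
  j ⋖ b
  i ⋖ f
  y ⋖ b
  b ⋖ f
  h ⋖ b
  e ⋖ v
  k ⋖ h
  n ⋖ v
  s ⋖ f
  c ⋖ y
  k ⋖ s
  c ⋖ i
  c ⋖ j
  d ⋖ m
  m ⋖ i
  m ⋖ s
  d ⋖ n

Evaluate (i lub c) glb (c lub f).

i

i ∨ c = i
c ∨ f = f
i ∧ f = i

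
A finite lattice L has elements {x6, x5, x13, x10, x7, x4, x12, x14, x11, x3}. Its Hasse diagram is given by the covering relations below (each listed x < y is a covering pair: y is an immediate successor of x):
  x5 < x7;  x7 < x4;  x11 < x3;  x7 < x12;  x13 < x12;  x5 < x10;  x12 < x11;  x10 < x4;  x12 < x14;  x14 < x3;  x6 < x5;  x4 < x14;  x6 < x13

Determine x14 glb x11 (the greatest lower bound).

Common lower bounds of {x14, x11}: x12, x13, x5, x6, x7.
The greatest among these is x12.

x12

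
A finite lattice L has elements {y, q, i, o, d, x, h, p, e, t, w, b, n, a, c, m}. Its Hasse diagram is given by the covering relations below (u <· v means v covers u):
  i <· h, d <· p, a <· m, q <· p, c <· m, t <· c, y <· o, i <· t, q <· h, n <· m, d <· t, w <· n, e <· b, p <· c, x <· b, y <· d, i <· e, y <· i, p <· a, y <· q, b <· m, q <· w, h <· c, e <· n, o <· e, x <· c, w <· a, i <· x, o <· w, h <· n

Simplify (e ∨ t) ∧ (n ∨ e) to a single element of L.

e ∨ t = m
n ∨ e = n
m ∧ n = n

n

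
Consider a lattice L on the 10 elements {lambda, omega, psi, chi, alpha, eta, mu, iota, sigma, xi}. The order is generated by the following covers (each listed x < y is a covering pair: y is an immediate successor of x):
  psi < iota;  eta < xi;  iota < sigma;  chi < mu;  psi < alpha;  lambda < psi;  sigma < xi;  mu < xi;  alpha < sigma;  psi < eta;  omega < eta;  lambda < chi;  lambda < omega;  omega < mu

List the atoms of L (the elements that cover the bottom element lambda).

chi, omega, psi

The atoms are exactly the elements that cover lambda: chi, omega, psi.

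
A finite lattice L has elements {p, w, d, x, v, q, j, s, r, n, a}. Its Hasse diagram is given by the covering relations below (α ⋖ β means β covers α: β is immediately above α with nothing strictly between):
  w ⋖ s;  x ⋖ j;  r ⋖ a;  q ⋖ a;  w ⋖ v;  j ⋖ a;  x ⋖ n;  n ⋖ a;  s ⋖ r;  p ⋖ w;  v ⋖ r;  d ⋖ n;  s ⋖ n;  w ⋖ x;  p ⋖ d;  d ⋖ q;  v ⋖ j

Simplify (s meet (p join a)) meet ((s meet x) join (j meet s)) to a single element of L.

p ∨ a = a
s ∧ a = s
s ∧ x = w
j ∧ s = w
w ∨ w = w
s ∧ w = w

w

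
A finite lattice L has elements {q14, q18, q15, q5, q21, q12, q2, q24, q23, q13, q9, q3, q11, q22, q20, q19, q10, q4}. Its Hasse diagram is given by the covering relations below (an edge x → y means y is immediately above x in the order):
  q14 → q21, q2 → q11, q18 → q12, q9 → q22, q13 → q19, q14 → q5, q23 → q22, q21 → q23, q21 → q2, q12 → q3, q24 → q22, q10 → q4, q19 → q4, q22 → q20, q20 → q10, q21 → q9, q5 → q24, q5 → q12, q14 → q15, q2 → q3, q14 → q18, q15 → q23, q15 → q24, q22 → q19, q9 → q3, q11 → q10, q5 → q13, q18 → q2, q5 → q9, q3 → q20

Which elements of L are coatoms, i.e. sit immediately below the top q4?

The coatoms are exactly the elements covered by q4: q10, q19.

q10, q19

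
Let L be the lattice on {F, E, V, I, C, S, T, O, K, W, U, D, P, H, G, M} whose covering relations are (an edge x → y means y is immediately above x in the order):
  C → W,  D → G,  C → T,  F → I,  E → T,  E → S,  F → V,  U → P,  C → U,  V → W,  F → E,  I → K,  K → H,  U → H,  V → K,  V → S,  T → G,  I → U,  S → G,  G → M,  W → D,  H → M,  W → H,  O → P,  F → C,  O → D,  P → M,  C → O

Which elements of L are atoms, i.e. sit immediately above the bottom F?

C, E, I, V

The atoms are exactly the elements that cover F: C, E, I, V.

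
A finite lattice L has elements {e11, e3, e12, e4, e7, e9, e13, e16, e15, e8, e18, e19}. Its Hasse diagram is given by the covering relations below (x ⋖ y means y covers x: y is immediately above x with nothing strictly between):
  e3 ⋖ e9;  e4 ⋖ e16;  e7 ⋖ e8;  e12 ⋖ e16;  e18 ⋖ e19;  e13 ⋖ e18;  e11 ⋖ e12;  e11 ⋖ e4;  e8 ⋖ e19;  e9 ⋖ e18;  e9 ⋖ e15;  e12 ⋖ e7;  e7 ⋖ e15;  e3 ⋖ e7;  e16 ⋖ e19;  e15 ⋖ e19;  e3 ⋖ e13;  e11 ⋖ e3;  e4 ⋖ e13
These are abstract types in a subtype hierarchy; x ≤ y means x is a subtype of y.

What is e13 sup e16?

Common upper bounds of {e13, e16}: e19.
The least among these is e19.

e19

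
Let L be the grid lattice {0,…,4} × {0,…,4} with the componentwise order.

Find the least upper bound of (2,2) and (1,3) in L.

In a product of chains, the join is componentwise max, giving (2,3).

(2,3)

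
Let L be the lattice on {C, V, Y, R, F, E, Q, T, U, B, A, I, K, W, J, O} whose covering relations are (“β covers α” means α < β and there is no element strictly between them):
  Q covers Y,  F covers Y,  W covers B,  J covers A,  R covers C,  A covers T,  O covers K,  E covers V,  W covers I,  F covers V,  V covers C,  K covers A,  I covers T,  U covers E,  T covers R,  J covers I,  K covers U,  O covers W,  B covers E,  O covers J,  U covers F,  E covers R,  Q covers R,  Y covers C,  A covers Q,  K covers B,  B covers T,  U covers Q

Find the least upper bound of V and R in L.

E

Common upper bounds of {V, R}: B, E, K, O, U, W.
The least among these is E.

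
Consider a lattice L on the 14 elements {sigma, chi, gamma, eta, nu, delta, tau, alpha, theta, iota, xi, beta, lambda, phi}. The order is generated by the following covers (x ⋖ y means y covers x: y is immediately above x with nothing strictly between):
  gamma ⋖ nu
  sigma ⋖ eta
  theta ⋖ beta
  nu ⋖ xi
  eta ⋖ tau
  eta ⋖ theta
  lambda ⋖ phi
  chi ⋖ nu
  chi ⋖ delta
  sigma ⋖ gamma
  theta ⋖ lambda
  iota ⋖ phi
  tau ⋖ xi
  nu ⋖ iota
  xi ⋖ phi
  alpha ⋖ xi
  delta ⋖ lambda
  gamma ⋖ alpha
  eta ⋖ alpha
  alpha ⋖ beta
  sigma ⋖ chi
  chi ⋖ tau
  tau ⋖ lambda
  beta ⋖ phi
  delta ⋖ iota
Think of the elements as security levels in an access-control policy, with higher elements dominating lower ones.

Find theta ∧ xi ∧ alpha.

Common lower bounds of {theta, xi, alpha}: eta, sigma.
The greatest among these is eta.

eta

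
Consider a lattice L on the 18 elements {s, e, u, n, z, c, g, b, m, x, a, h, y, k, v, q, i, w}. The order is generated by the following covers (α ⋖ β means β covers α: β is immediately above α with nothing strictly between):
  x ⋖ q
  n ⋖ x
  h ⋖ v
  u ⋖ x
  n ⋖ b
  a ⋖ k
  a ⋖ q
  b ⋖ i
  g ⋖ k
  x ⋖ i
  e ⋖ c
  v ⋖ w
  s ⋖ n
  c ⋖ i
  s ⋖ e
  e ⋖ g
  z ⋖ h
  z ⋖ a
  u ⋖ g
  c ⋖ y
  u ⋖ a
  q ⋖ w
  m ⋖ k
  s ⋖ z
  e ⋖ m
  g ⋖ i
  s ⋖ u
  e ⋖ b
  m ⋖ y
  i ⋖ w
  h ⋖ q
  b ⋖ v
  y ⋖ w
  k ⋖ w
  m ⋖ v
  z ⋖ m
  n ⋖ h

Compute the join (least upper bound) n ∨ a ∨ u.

q

Common upper bounds of {n, a, u}: q, w.
The least among these is q.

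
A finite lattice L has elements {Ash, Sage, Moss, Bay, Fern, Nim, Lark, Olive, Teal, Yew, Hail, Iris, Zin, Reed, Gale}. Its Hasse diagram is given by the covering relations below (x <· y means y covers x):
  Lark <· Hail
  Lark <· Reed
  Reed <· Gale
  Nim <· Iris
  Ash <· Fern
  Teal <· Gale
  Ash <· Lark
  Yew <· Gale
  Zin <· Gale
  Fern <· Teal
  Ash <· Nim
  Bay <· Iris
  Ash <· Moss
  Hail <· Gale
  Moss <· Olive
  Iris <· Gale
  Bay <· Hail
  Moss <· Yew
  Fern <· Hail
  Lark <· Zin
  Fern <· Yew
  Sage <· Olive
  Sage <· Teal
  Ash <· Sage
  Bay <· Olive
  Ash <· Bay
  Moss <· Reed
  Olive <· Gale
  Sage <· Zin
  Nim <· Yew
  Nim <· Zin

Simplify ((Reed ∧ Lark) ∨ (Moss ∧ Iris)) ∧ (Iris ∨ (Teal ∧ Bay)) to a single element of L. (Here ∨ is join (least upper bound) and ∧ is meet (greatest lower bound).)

Ash

Reed ∧ Lark = Lark
Moss ∧ Iris = Ash
Lark ∨ Ash = Lark
Teal ∧ Bay = Ash
Iris ∨ Ash = Iris
Lark ∧ Iris = Ash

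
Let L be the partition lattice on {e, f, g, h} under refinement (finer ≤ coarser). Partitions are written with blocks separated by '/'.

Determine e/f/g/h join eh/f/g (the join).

The join of e/f/g/h and eh/f/g merges any blocks that overlap across the partitions, giving eh/f/g.

eh/f/g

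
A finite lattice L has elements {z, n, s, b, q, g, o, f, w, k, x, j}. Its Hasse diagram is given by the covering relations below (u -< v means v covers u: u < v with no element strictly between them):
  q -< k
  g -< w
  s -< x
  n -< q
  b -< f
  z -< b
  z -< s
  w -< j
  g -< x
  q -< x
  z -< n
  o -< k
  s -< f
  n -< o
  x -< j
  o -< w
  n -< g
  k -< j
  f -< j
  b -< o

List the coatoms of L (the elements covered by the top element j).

The coatoms are exactly the elements covered by j: f, k, w, x.

f, k, w, x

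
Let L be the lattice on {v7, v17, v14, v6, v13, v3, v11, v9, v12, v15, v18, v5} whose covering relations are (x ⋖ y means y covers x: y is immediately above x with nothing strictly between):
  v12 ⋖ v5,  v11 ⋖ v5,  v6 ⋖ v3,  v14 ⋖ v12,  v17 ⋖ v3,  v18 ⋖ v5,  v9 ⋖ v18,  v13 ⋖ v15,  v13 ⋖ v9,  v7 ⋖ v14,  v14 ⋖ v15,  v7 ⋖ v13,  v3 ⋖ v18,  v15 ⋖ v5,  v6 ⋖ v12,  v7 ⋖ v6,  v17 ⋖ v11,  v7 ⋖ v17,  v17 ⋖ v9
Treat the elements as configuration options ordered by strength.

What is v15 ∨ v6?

Common upper bounds of {v15, v6}: v5.
The least among these is v5.

v5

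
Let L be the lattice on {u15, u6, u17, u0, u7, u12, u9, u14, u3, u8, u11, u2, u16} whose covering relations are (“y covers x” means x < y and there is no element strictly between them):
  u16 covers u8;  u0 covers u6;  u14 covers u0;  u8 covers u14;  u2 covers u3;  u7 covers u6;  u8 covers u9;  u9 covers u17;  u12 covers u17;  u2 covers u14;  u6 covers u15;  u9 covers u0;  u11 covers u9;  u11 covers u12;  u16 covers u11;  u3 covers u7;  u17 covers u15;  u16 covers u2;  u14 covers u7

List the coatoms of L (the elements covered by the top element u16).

u11, u2, u8

The coatoms are exactly the elements covered by u16: u11, u2, u8.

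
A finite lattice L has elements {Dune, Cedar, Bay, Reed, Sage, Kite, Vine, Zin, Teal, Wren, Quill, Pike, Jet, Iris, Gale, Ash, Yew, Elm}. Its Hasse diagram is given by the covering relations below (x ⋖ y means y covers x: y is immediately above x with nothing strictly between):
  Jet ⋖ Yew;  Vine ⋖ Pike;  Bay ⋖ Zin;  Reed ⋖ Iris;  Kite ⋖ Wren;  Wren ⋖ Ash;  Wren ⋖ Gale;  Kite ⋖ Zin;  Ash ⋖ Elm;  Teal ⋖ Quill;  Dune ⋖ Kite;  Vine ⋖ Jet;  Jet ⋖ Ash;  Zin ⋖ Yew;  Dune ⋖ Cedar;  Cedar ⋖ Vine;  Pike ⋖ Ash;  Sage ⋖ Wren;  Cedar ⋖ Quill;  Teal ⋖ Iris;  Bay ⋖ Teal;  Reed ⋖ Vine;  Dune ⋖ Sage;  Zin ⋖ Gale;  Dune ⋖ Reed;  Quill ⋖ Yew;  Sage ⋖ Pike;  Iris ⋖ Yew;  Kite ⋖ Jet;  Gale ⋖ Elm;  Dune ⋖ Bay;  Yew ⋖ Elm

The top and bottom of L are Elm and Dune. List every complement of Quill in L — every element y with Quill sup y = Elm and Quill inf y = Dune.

Sage, Wren

Need y with Quill ∨ y = Elm and Quill ∧ y = Dune.
Checking each element gives: Sage, Wren.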